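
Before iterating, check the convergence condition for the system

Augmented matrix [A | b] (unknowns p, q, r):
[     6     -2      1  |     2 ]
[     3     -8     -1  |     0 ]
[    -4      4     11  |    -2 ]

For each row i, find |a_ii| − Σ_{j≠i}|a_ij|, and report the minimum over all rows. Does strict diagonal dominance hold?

row 1: |6| − (2+1) = 3
row 2: |-8| − (3+1) = 4
row 3: |11| − (4+4) = 3
minimum over rows = 3 → strictly diagonally dominant (convergence guaranteed)

3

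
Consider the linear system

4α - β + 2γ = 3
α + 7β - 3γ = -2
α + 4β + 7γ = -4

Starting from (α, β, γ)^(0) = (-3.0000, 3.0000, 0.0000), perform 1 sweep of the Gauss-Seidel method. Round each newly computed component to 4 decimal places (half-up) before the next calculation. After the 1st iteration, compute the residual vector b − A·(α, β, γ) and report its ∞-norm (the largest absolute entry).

2.5000

Iteration 1:
  α = (3 - (-1)·3.0000 - (2)·0.0000) / (4) = 1.5000
  β = (-2 - (1)·1.5000 - (-3)·0.0000) / (7) = -0.5000
  γ = (-4 - (1)·1.5000 - (4)·-0.5000) / (7) = -0.5000
Residual b − A·x = (-2.5000, -1.5000, 0.0000); ∞-norm = 2.5000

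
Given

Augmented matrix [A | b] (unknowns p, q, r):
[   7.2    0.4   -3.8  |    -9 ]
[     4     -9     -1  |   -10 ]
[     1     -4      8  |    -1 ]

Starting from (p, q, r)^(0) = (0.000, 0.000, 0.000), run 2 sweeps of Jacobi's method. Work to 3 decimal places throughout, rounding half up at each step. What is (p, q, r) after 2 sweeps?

(-1.378, 0.569, 0.587)

Iteration 1:
  p = (-9 - (0.4)·0.000 - (-3.8)·0.000) / (7.2) = -1.250
  q = (-10 - (4)·0.000 - (-1)·0.000) / (-9) = 1.111
  r = (-1 - (1)·0.000 - (-4)·0.000) / (8) = -0.125
Iteration 2:
  p = (-9 - (0.4)·1.111 - (-3.8)·-0.125) / (7.2) = -1.378
  q = (-10 - (4)·-1.250 - (-1)·-0.125) / (-9) = 0.569
  r = (-1 - (1)·-1.250 - (-4)·1.111) / (8) = 0.587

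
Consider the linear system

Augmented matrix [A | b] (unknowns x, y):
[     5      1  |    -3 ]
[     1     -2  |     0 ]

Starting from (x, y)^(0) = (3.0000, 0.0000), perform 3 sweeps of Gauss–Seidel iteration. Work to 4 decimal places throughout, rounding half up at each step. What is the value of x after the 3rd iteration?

-0.5460

Iteration 1:
  x = (-3 - (1)·0.0000) / (5) = -0.6000
  y = (0 - (1)·-0.6000) / (-2) = -0.3000
Iteration 2:
  x = (-3 - (1)·-0.3000) / (5) = -0.5400
  y = (0 - (1)·-0.5400) / (-2) = -0.2700
Iteration 3:
  x = (-3 - (1)·-0.2700) / (5) = -0.5460
  y = (0 - (1)·-0.5460) / (-2) = -0.2730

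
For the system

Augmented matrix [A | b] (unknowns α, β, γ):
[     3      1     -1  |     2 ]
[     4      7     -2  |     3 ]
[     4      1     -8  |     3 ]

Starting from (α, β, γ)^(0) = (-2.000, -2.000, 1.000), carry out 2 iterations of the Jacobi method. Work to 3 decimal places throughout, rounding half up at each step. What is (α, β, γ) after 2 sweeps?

(-0.494, -0.988, 0.691)

Iteration 1:
  α = (2 - (1)·-2.000 - (-1)·1.000) / (3) = 1.667
  β = (3 - (4)·-2.000 - (-2)·1.000) / (7) = 1.857
  γ = (3 - (4)·-2.000 - (1)·-2.000) / (-8) = -1.625
Iteration 2:
  α = (2 - (1)·1.857 - (-1)·-1.625) / (3) = -0.494
  β = (3 - (4)·1.667 - (-2)·-1.625) / (7) = -0.988
  γ = (3 - (4)·1.667 - (1)·1.857) / (-8) = 0.691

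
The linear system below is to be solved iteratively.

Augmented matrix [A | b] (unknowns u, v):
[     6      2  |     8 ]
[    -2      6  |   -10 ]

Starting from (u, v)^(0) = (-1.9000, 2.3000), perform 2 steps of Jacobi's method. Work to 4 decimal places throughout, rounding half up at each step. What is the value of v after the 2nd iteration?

-1.4778

Iteration 1:
  u = (8 - (2)·2.3000) / (6) = 0.5667
  v = (-10 - (-2)·-1.9000) / (6) = -2.3000
Iteration 2:
  u = (8 - (2)·-2.3000) / (6) = 2.1000
  v = (-10 - (-2)·0.5667) / (6) = -1.4778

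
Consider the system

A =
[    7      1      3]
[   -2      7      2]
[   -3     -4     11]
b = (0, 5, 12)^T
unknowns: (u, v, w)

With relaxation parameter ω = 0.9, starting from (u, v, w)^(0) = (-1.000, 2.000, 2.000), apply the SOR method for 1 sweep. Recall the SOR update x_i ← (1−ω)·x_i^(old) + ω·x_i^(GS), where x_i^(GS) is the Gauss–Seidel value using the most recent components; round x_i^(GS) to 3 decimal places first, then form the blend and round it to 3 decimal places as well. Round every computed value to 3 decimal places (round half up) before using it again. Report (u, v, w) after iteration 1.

Iteration 1:
  u: GS value = (0 - (1)·2.000 - (3)·2.000) / (7) = -1.143;  u ← (1−ω)·-1.000 + ω·-1.143 = -1.129
  v: GS value = (5 - (-2)·-1.129 - (2)·2.000) / (7) = -0.180;  v ← (1−ω)·2.000 + ω·-0.180 = 0.038
  w: GS value = (12 - (-3)·-1.129 - (-4)·0.038) / (11) = 0.797;  w ← (1−ω)·2.000 + ω·0.797 = 0.917

(-1.129, 0.038, 0.917)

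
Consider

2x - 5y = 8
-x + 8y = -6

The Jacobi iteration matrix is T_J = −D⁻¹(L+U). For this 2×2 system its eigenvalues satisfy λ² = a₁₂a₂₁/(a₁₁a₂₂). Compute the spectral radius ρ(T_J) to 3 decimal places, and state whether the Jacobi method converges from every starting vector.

0.559

a₁₂a₂₁/(a₁₁a₂₂) = (-5)·(-1) / ((2)·(8)) = 0.312500
ρ = √|0.312500| = √0.312500 = 0.559
ρ < 1, so Jacobi converges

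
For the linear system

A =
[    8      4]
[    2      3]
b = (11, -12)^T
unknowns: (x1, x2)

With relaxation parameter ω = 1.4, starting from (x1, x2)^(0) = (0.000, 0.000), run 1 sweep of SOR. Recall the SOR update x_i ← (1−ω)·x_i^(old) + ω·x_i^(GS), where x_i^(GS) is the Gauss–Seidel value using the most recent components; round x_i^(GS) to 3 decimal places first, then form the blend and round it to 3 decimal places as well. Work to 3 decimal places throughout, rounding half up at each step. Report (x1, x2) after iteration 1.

(1.925, -7.396)

Iteration 1:
  x1: GS value = (11 - (4)·0.000) / (8) = 1.375;  x1 ← (1−ω)·0.000 + ω·1.375 = 1.925
  x2: GS value = (-12 - (2)·1.925) / (3) = -5.283;  x2 ← (1−ω)·0.000 + ω·-5.283 = -7.396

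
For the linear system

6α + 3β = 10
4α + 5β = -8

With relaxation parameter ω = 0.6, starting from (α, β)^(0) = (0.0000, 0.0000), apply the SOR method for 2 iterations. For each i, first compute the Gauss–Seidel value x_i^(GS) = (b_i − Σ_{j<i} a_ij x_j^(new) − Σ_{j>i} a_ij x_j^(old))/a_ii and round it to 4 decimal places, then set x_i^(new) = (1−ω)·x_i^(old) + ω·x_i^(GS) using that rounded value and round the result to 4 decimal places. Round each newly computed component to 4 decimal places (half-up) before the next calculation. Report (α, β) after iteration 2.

Iteration 1:
  α: GS value = (10 - (3)·0.0000) / (6) = 1.6667;  α ← (1−ω)·0.0000 + ω·1.6667 = 1.0000
  β: GS value = (-8 - (4)·1.0000) / (5) = -2.4000;  β ← (1−ω)·0.0000 + ω·-2.4000 = -1.4400
Iteration 2:
  α: GS value = (10 - (3)·-1.4400) / (6) = 2.3867;  α ← (1−ω)·1.0000 + ω·2.3867 = 1.8320
  β: GS value = (-8 - (4)·1.8320) / (5) = -3.0656;  β ← (1−ω)·-1.4400 + ω·-3.0656 = -2.4154

(1.8320, -2.4154)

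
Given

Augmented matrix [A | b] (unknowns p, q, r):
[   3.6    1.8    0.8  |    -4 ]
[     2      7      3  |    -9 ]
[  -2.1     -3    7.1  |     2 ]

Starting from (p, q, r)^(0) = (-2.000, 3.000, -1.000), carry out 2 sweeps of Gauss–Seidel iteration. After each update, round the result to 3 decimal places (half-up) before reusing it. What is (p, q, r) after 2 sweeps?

Iteration 1:
  p = (-4 - (1.8)·3.000 - (0.8)·-1.000) / (3.6) = -2.389
  q = (-9 - (2)·-2.389 - (3)·-1.000) / (7) = -0.175
  r = (2 - (-2.1)·-2.389 - (-3)·-0.175) / (7.1) = -0.499
Iteration 2:
  p = (-4 - (1.8)·-0.175 - (0.8)·-0.499) / (3.6) = -0.913
  q = (-9 - (2)·-0.913 - (3)·-0.499) / (7) = -0.811
  r = (2 - (-2.1)·-0.913 - (-3)·-0.811) / (7.1) = -0.331

(-0.913, -0.811, -0.331)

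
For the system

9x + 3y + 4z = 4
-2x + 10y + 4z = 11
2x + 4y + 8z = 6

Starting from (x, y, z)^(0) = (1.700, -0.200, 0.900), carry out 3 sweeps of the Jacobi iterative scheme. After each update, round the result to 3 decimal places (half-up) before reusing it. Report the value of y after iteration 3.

1.006

Iteration 1:
  x = (4 - (3)·-0.200 - (4)·0.900) / (9) = 0.111
  y = (11 - (-2)·1.700 - (4)·0.900) / (10) = 1.080
  z = (6 - (2)·1.700 - (4)·-0.200) / (8) = 0.425
Iteration 2:
  x = (4 - (3)·1.080 - (4)·0.425) / (9) = -0.104
  y = (11 - (-2)·0.111 - (4)·0.425) / (10) = 0.952
  z = (6 - (2)·0.111 - (4)·1.080) / (8) = 0.182
Iteration 3:
  x = (4 - (3)·0.952 - (4)·0.182) / (9) = 0.046
  y = (11 - (-2)·-0.104 - (4)·0.182) / (10) = 1.006
  z = (6 - (2)·-0.104 - (4)·0.952) / (8) = 0.300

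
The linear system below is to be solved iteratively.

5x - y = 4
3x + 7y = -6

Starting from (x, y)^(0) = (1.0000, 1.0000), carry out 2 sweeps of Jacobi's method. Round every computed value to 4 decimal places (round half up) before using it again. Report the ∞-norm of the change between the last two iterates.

0.4571

Iteration 1:
  x = (4 - (-1)·1.0000) / (5) = 1.0000
  y = (-6 - (3)·1.0000) / (7) = -1.2857
Iteration 2:
  x = (4 - (-1)·-1.2857) / (5) = 0.5429
  y = (-6 - (3)·1.0000) / (7) = -1.2857
Change: (-0.4571, 0.0000) → max |·| = 0.4571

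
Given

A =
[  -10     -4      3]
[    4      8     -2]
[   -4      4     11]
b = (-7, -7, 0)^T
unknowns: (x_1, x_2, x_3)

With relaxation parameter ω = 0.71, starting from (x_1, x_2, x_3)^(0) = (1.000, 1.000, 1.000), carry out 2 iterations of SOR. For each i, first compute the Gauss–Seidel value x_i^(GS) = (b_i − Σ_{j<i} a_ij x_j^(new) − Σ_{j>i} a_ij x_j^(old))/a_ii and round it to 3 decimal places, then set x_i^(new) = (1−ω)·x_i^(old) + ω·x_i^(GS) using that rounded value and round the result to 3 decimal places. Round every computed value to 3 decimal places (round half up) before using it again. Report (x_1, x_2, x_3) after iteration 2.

Iteration 1:
  x_1: GS value = (-7 - (-4)·1.000 - (3)·1.000) / (-10) = 0.600;  x_1 ← (1−ω)·1.000 + ω·0.600 = 0.716
  x_2: GS value = (-7 - (4)·0.716 - (-2)·1.000) / (8) = -0.983;  x_2 ← (1−ω)·1.000 + ω·-0.983 = -0.408
  x_3: GS value = (0 - (-4)·0.716 - (4)·-0.408) / (11) = 0.409;  x_3 ← (1−ω)·1.000 + ω·0.409 = 0.580
Iteration 2:
  x_1: GS value = (-7 - (-4)·-0.408 - (3)·0.580) / (-10) = 1.037;  x_1 ← (1−ω)·0.716 + ω·1.037 = 0.944
  x_2: GS value = (-7 - (4)·0.944 - (-2)·0.580) / (8) = -1.202;  x_2 ← (1−ω)·-0.408 + ω·-1.202 = -0.972
  x_3: GS value = (0 - (-4)·0.944 - (4)·-0.972) / (11) = 0.697;  x_3 ← (1−ω)·0.580 + ω·0.697 = 0.663

(0.944, -0.972, 0.663)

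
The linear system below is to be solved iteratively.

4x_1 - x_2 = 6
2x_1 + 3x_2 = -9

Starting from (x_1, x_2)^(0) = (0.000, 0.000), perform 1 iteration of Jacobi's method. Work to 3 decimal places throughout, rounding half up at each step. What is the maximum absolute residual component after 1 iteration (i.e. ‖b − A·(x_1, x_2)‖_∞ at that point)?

3.000

Iteration 1:
  x_1 = (6 - (-1)·0.000) / (4) = 1.500
  x_2 = (-9 - (2)·0.000) / (3) = -3.000
Residual b − A·x = (-3.000, -3.000); ∞-norm = 3.000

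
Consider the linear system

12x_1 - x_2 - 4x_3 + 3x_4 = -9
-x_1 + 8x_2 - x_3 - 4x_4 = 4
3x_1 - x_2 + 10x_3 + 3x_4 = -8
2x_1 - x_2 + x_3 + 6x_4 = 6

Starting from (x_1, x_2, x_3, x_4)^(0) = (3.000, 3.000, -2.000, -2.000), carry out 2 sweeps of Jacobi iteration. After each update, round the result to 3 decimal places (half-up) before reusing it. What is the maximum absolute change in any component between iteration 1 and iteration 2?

1.108

Iteration 1:
  x_1 = (-9 - (-1)·3.000 - (-4)·-2.000 - (3)·-2.000) / (12) = -0.667
  x_2 = (4 - (-1)·3.000 - (-1)·-2.000 - (-4)·-2.000) / (8) = -0.375
  x_3 = (-8 - (3)·3.000 - (-1)·3.000 - (3)·-2.000) / (10) = -0.800
  x_4 = (6 - (2)·3.000 - (-1)·3.000 - (1)·-2.000) / (6) = 0.833
Iteration 2:
  x_1 = (-9 - (-1)·-0.375 - (-4)·-0.800 - (3)·0.833) / (12) = -1.256
  x_2 = (4 - (-1)·-0.667 - (-1)·-0.800 - (-4)·0.833) / (8) = 0.733
  x_3 = (-8 - (3)·-0.667 - (-1)·-0.375 - (3)·0.833) / (10) = -0.887
  x_4 = (6 - (2)·-0.667 - (-1)·-0.375 - (1)·-0.800) / (6) = 1.293
Change: (-0.589, 1.108, -0.087, 0.460) → max |·| = 1.108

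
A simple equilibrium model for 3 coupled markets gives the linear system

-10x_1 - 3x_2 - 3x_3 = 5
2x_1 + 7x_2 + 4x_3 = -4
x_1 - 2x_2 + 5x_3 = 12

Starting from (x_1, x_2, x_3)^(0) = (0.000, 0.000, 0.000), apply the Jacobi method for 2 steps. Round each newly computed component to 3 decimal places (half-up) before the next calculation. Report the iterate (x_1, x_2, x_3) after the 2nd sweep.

(-1.049, -1.800, 2.272)

Iteration 1:
  x_1 = (5 - (-3)·0.000 - (-3)·0.000) / (-10) = -0.500
  x_2 = (-4 - (2)·0.000 - (4)·0.000) / (7) = -0.571
  x_3 = (12 - (1)·0.000 - (-2)·0.000) / (5) = 2.400
Iteration 2:
  x_1 = (5 - (-3)·-0.571 - (-3)·2.400) / (-10) = -1.049
  x_2 = (-4 - (2)·-0.500 - (4)·2.400) / (7) = -1.800
  x_3 = (12 - (1)·-0.500 - (-2)·-0.571) / (5) = 2.272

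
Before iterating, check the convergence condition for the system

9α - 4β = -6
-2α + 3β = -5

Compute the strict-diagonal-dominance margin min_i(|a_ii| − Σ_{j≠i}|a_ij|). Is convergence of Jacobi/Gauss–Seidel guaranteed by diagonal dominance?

row 1: |9| − (4) = 5
row 2: |3| − (2) = 1
minimum over rows = 1 → strictly diagonally dominant (convergence guaranteed)

1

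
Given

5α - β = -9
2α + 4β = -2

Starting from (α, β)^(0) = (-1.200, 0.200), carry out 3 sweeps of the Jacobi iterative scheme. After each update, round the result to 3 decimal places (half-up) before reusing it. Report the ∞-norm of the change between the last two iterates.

Iteration 1:
  α = (-9 - (-1)·0.200) / (5) = -1.760
  β = (-2 - (2)·-1.200) / (4) = 0.100
Iteration 2:
  α = (-9 - (-1)·0.100) / (5) = -1.780
  β = (-2 - (2)·-1.760) / (4) = 0.380
Iteration 3:
  α = (-9 - (-1)·0.380) / (5) = -1.724
  β = (-2 - (2)·-1.780) / (4) = 0.390
Change: (0.056, 0.010) → max |·| = 0.056

0.056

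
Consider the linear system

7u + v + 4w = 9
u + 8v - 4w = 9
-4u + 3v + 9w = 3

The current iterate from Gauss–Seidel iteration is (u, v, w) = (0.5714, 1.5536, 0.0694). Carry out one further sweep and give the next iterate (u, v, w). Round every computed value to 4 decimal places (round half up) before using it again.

One sweep:
  u = (9 - (1)·1.5536 - (4)·0.0694) / (7) = 1.0241
  v = (9 - (1)·1.0241 - (-4)·0.0694) / (8) = 1.0317
  w = (3 - (-4)·1.0241 - (3)·1.0317) / (9) = 0.4446

(1.0241, 1.0317, 0.4446)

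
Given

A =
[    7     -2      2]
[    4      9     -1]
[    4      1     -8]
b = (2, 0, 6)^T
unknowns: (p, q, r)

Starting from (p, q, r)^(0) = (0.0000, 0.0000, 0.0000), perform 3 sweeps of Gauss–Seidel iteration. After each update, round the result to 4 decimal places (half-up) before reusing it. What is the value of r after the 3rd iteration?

Iteration 1:
  p = (2 - (-2)·0.0000 - (2)·0.0000) / (7) = 0.2857
  q = (0 - (4)·0.2857 - (-1)·0.0000) / (9) = -0.1270
  r = (6 - (4)·0.2857 - (1)·-0.1270) / (-8) = -0.6230
Iteration 2:
  p = (2 - (-2)·-0.1270 - (2)·-0.6230) / (7) = 0.4274
  q = (0 - (4)·0.4274 - (-1)·-0.6230) / (9) = -0.2592
  r = (6 - (4)·0.4274 - (1)·-0.2592) / (-8) = -0.5687
Iteration 3:
  p = (2 - (-2)·-0.2592 - (2)·-0.5687) / (7) = 0.3741
  q = (0 - (4)·0.3741 - (-1)·-0.5687) / (9) = -0.2295
  r = (6 - (4)·0.3741 - (1)·-0.2295) / (-8) = -0.5916

-0.5916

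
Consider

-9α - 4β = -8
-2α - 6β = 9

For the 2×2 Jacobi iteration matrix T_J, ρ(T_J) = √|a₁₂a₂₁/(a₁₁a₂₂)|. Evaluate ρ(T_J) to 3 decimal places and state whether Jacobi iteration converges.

0.385

a₁₂a₂₁/(a₁₁a₂₂) = (-4)·(-2) / ((-9)·(-6)) = 0.148148
ρ = √|0.148148| = √0.148148 = 0.385
ρ < 1, so Jacobi converges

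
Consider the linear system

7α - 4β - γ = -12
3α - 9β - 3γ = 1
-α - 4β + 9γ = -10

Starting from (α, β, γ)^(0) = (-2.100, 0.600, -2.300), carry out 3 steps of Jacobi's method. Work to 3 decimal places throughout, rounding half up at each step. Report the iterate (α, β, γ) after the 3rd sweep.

Iteration 1:
  α = (-12 - (-4)·0.600 - (-1)·-2.300) / (7) = -1.700
  β = (1 - (3)·-2.100 - (-3)·-2.300) / (-9) = -0.044
  γ = (-10 - (-1)·-2.100 - (-4)·0.600) / (9) = -1.078
Iteration 2:
  α = (-12 - (-4)·-0.044 - (-1)·-1.078) / (7) = -1.893
  β = (1 - (3)·-1.700 - (-3)·-1.078) / (-9) = -0.318
  γ = (-10 - (-1)·-1.700 - (-4)·-0.044) / (9) = -1.320
Iteration 3:
  α = (-12 - (-4)·-0.318 - (-1)·-1.320) / (7) = -2.085
  β = (1 - (3)·-1.893 - (-3)·-1.320) / (-9) = -0.302
  γ = (-10 - (-1)·-1.893 - (-4)·-0.318) / (9) = -1.463

(-2.085, -0.302, -1.463)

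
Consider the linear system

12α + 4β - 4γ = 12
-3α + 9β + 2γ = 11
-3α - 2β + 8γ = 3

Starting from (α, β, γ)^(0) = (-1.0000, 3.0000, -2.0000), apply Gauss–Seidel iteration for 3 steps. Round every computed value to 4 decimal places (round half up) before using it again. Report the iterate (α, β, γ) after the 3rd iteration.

(0.8748, 1.2993, 1.0279)

Iteration 1:
  α = (12 - (4)·3.0000 - (-4)·-2.0000) / (12) = -0.6667
  β = (11 - (-3)·-0.6667 - (2)·-2.0000) / (9) = 1.4444
  γ = (3 - (-3)·-0.6667 - (-2)·1.4444) / (8) = 0.4861
Iteration 2:
  α = (12 - (4)·1.4444 - (-4)·0.4861) / (12) = 0.6806
  β = (11 - (-3)·0.6806 - (2)·0.4861) / (9) = 1.3411
  γ = (3 - (-3)·0.6806 - (-2)·1.3411) / (8) = 0.9655
Iteration 3:
  α = (12 - (4)·1.3411 - (-4)·0.9655) / (12) = 0.8748
  β = (11 - (-3)·0.8748 - (2)·0.9655) / (9) = 1.2993
  γ = (3 - (-3)·0.8748 - (-2)·1.2993) / (8) = 1.0279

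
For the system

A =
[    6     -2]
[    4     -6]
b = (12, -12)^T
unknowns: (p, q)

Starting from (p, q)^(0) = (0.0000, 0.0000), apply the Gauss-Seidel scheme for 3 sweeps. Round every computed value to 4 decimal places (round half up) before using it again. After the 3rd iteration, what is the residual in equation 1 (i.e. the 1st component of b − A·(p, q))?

Iteration 1:
  p = (12 - (-2)·0.0000) / (6) = 2.0000
  q = (-12 - (4)·2.0000) / (-6) = 3.3333
Iteration 2:
  p = (12 - (-2)·3.3333) / (6) = 3.1111
  q = (-12 - (4)·3.1111) / (-6) = 4.0741
Iteration 3:
  p = (12 - (-2)·4.0741) / (6) = 3.3580
  q = (-12 - (4)·3.3580) / (-6) = 4.2387
Residual b − A·x = (0.3294, 0.0002)

0.3294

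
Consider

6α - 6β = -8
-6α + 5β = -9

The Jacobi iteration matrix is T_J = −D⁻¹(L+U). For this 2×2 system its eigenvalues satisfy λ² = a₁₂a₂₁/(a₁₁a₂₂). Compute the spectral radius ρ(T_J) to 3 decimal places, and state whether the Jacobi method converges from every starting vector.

1.095

a₁₂a₂₁/(a₁₁a₂₂) = (-6)·(-6) / ((6)·(5)) = 1.200000
ρ = √|1.200000| = √1.200000 = 1.095
ρ > 1, so Jacobi diverges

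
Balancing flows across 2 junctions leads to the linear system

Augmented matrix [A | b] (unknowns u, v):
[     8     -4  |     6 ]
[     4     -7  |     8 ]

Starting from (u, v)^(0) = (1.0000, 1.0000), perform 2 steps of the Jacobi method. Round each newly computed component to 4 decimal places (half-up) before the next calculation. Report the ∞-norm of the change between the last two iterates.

Iteration 1:
  u = (6 - (-4)·1.0000) / (8) = 1.2500
  v = (8 - (4)·1.0000) / (-7) = -0.5714
Iteration 2:
  u = (6 - (-4)·-0.5714) / (8) = 0.4643
  v = (8 - (4)·1.2500) / (-7) = -0.4286
Change: (-0.7857, 0.1428) → max |·| = 0.7857

0.7857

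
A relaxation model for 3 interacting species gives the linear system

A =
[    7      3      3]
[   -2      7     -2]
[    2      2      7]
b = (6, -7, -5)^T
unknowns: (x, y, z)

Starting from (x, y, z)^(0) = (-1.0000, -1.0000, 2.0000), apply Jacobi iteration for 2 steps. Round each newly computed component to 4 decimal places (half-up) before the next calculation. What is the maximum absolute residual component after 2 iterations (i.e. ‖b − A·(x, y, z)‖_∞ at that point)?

2.0818

Iteration 1:
  x = (6 - (3)·-1.0000 - (3)·2.0000) / (7) = 0.4286
  y = (-7 - (-2)·-1.0000 - (-2)·2.0000) / (7) = -0.7143
  z = (-5 - (2)·-1.0000 - (2)·-1.0000) / (7) = -0.1429
Iteration 2:
  x = (6 - (3)·-0.7143 - (3)·-0.1429) / (7) = 1.2245
  y = (-7 - (-2)·0.4286 - (-2)·-0.1429) / (7) = -0.9184
  z = (-5 - (2)·0.4286 - (2)·-0.7143) / (7) = -0.6327
Residual b − A·x = (2.0818, 0.6124, -1.1833); ∞-norm = 2.0818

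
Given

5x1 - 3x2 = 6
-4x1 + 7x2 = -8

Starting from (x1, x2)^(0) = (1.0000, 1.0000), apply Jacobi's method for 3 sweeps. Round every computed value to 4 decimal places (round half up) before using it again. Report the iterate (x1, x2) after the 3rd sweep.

Iteration 1:
  x1 = (6 - (-3)·1.0000) / (5) = 1.8000
  x2 = (-8 - (-4)·1.0000) / (7) = -0.5714
Iteration 2:
  x1 = (6 - (-3)·-0.5714) / (5) = 0.8572
  x2 = (-8 - (-4)·1.8000) / (7) = -0.1143
Iteration 3:
  x1 = (6 - (-3)·-0.1143) / (5) = 1.1314
  x2 = (-8 - (-4)·0.8572) / (7) = -0.6530

(1.1314, -0.6530)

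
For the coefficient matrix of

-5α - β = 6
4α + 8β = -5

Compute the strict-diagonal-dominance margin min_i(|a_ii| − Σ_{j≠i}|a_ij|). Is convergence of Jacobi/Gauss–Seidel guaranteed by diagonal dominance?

4

row 1: |-5| − (1) = 4
row 2: |8| − (4) = 4
minimum over rows = 4 → strictly diagonally dominant (convergence guaranteed)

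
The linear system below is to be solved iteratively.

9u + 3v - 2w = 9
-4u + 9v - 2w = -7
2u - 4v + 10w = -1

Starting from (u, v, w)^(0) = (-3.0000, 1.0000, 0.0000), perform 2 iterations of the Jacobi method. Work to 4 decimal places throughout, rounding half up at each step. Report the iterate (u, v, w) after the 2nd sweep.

Iteration 1:
  u = (9 - (3)·1.0000 - (-2)·0.0000) / (9) = 0.6667
  v = (-7 - (-4)·-3.0000 - (-2)·0.0000) / (9) = -2.1111
  w = (-1 - (2)·-3.0000 - (-4)·1.0000) / (10) = 0.9000
Iteration 2:
  u = (9 - (3)·-2.1111 - (-2)·0.9000) / (9) = 1.9037
  v = (-7 - (-4)·0.6667 - (-2)·0.9000) / (9) = -0.2815
  w = (-1 - (2)·0.6667 - (-4)·-2.1111) / (10) = -1.0778

(1.9037, -0.2815, -1.0778)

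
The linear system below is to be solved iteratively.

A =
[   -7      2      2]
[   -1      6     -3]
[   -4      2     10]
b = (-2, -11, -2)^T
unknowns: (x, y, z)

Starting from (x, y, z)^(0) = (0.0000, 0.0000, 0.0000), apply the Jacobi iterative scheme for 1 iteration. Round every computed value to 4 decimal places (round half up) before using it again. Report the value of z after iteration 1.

Iteration 1:
  x = (-2 - (2)·0.0000 - (2)·0.0000) / (-7) = 0.2857
  y = (-11 - (-1)·0.0000 - (-3)·0.0000) / (6) = -1.8333
  z = (-2 - (-4)·0.0000 - (2)·0.0000) / (10) = -0.2000

-0.2000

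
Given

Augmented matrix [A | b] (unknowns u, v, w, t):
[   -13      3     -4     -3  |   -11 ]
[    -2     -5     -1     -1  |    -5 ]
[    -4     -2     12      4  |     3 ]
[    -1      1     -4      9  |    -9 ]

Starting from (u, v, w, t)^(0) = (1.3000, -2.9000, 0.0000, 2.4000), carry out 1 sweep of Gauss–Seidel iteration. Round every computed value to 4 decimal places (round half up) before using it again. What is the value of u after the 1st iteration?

Iteration 1:
  u = (-11 - (3)·-2.9000 - (-4)·0.0000 - (-3)·2.4000) / (-13) = -0.3769
  v = (-5 - (-2)·-0.3769 - (-1)·0.0000 - (-1)·2.4000) / (-5) = 0.6708
  w = (3 - (-4)·-0.3769 - (-2)·0.6708 - (4)·2.4000) / (12) = -0.5638
  t = (-9 - (-1)·-0.3769 - (1)·0.6708 - (-4)·-0.5638) / (9) = -1.3670

-0.3769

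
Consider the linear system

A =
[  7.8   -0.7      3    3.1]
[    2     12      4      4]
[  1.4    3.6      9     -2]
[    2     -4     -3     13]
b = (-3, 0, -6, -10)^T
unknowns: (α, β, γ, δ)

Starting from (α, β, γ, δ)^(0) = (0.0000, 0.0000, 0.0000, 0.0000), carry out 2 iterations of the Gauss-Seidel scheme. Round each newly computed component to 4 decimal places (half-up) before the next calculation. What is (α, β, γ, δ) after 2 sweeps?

Iteration 1:
  α = (-3 - (-0.7)·0.0000 - (3)·0.0000 - (3.1)·0.0000) / (7.8) = -0.3846
  β = (0 - (2)·-0.3846 - (4)·0.0000 - (4)·0.0000) / (12) = 0.0641
  γ = (-6 - (1.4)·-0.3846 - (3.6)·0.0641 - (-2)·0.0000) / (9) = -0.6325
  δ = (-10 - (2)·-0.3846 - (-4)·0.0641 - (-3)·-0.6325) / (13) = -0.8363
Iteration 2:
  α = (-3 - (-0.7)·0.0641 - (3)·-0.6325 - (3.1)·-0.8363) / (7.8) = 0.1968
  β = (0 - (2)·0.1968 - (4)·-0.6325 - (4)·-0.8363) / (12) = 0.4568
  γ = (-6 - (1.4)·0.1968 - (3.6)·0.4568 - (-2)·-0.8363) / (9) = -1.0658
  δ = (-10 - (2)·0.1968 - (-4)·0.4568 - (-3)·-1.0658) / (13) = -0.9049

(0.1968, 0.4568, -1.0658, -0.9049)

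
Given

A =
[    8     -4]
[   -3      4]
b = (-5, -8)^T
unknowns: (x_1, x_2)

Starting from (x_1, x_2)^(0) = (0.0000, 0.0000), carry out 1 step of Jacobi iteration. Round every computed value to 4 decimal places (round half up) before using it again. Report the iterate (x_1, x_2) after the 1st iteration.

(-0.6250, -2.0000)

Iteration 1:
  x_1 = (-5 - (-4)·0.0000) / (8) = -0.6250
  x_2 = (-8 - (-3)·0.0000) / (4) = -2.0000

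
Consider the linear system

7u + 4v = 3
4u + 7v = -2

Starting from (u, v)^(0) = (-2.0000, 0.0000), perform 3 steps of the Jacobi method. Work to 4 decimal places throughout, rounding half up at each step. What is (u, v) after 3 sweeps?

(0.7318, -0.2507)

Iteration 1:
  u = (3 - (4)·0.0000) / (7) = 0.4286
  v = (-2 - (4)·-2.0000) / (7) = 0.8571
Iteration 2:
  u = (3 - (4)·0.8571) / (7) = -0.0612
  v = (-2 - (4)·0.4286) / (7) = -0.5306
Iteration 3:
  u = (3 - (4)·-0.5306) / (7) = 0.7318
  v = (-2 - (4)·-0.0612) / (7) = -0.2507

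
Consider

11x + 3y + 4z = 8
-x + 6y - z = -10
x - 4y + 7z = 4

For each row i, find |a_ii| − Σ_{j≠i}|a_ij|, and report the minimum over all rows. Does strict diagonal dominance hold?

row 1: |11| − (3+4) = 4
row 2: |6| − (1+1) = 4
row 3: |7| − (1+4) = 2
minimum over rows = 2 → strictly diagonally dominant (convergence guaranteed)

2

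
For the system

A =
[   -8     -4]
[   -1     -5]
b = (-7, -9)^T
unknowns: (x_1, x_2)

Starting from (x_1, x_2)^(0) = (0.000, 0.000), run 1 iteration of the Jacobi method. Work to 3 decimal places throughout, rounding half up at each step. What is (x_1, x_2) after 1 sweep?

Iteration 1:
  x_1 = (-7 - (-4)·0.000) / (-8) = 0.875
  x_2 = (-9 - (-1)·0.000) / (-5) = 1.800

(0.875, 1.800)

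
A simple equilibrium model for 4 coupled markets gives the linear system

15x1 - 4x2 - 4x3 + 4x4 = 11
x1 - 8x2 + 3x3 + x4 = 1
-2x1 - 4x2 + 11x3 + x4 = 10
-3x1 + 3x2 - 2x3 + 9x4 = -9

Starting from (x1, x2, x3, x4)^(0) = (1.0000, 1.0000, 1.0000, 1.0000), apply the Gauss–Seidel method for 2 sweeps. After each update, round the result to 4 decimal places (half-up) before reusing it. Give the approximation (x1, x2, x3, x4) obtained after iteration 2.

(1.3340, 0.4136, 1.3539, -0.3923)

Iteration 1:
  x1 = (11 - (-4)·1.0000 - (-4)·1.0000 - (4)·1.0000) / (15) = 1.0000
  x2 = (1 - (1)·1.0000 - (3)·1.0000 - (1)·1.0000) / (-8) = 0.5000
  x3 = (10 - (-2)·1.0000 - (-4)·0.5000 - (1)·1.0000) / (11) = 1.1818
  x4 = (-9 - (-3)·1.0000 - (3)·0.5000 - (-2)·1.1818) / (9) = -0.5707
Iteration 2:
  x1 = (11 - (-4)·0.5000 - (-4)·1.1818 - (4)·-0.5707) / (15) = 1.3340
  x2 = (1 - (1)·1.3340 - (3)·1.1818 - (1)·-0.5707) / (-8) = 0.4136
  x3 = (10 - (-2)·1.3340 - (-4)·0.4136 - (1)·-0.5707) / (11) = 1.3539
  x4 = (-9 - (-3)·1.3340 - (3)·0.4136 - (-2)·1.3539) / (9) = -0.3923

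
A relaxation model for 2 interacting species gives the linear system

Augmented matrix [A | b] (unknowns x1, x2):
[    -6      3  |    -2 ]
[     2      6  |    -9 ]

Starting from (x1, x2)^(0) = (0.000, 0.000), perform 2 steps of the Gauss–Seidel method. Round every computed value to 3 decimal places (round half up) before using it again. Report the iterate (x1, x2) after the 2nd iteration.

Iteration 1:
  x1 = (-2 - (3)·0.000) / (-6) = 0.333
  x2 = (-9 - (2)·0.333) / (6) = -1.611
Iteration 2:
  x1 = (-2 - (3)·-1.611) / (-6) = -0.472
  x2 = (-9 - (2)·-0.472) / (6) = -1.343

(-0.472, -1.343)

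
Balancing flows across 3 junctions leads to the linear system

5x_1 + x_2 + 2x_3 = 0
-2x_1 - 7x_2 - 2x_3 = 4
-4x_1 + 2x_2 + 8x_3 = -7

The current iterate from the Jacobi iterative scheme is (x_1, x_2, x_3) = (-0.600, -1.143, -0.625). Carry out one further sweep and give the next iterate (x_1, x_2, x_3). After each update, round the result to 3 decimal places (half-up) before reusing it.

One sweep:
  x_1 = (0 - (1)·-1.143 - (2)·-0.625) / (5) = 0.479
  x_2 = (4 - (-2)·-0.600 - (-2)·-0.625) / (-7) = -0.221
  x_3 = (-7 - (-4)·-0.600 - (2)·-1.143) / (8) = -0.889

(0.479, -0.221, -0.889)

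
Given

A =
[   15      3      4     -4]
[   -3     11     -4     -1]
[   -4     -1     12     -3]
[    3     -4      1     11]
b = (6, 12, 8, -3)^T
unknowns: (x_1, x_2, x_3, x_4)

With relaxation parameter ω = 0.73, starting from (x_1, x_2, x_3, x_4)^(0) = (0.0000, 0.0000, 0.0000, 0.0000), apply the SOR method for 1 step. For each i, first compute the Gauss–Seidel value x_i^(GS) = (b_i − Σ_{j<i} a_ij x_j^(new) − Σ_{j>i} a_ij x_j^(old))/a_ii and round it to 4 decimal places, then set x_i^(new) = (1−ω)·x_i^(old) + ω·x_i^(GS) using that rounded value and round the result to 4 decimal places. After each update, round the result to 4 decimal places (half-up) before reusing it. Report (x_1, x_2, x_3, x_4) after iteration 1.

Iteration 1:
  x_1: GS value = (6 - (3)·0.0000 - (4)·0.0000 - (-4)·0.0000) / (15) = 0.4000;  x_1 ← (1−ω)·0.0000 + ω·0.4000 = 0.2920
  x_2: GS value = (12 - (-3)·0.2920 - (-4)·0.0000 - (-1)·0.0000) / (11) = 1.1705;  x_2 ← (1−ω)·0.0000 + ω·1.1705 = 0.8545
  x_3: GS value = (8 - (-4)·0.2920 - (-1)·0.8545 - (-3)·0.0000) / (12) = 0.8352;  x_3 ← (1−ω)·0.0000 + ω·0.8352 = 0.6097
  x_4: GS value = (-3 - (3)·0.2920 - (-4)·0.8545 - (1)·0.6097) / (11) = -0.0971;  x_4 ← (1−ω)·0.0000 + ω·-0.0971 = -0.0709

(0.2920, 0.8545, 0.6097, -0.0709)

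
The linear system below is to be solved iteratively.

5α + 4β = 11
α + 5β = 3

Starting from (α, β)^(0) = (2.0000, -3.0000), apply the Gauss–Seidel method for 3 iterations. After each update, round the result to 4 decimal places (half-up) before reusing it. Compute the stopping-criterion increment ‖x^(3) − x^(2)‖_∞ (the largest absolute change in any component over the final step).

0.3430

Iteration 1:
  α = (11 - (4)·-3.0000) / (5) = 4.6000
  β = (3 - (1)·4.6000) / (5) = -0.3200
Iteration 2:
  α = (11 - (4)·-0.3200) / (5) = 2.4560
  β = (3 - (1)·2.4560) / (5) = 0.1088
Iteration 3:
  α = (11 - (4)·0.1088) / (5) = 2.1130
  β = (3 - (1)·2.1130) / (5) = 0.1774
Change: (-0.3430, 0.0686) → max |·| = 0.3430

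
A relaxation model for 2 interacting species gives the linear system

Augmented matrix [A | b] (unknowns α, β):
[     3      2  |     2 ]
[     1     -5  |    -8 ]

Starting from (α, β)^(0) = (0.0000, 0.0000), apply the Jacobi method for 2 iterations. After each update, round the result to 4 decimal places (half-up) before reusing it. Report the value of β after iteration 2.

Iteration 1:
  α = (2 - (2)·0.0000) / (3) = 0.6667
  β = (-8 - (1)·0.0000) / (-5) = 1.6000
Iteration 2:
  α = (2 - (2)·1.6000) / (3) = -0.4000
  β = (-8 - (1)·0.6667) / (-5) = 1.7333

1.7333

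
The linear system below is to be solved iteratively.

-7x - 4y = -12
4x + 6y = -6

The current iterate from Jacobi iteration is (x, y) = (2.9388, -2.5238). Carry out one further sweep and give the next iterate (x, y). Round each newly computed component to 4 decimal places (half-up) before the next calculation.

One sweep:
  x = (-12 - (-4)·-2.5238) / (-7) = 3.1565
  y = (-6 - (4)·2.9388) / (6) = -2.9592

(3.1565, -2.9592)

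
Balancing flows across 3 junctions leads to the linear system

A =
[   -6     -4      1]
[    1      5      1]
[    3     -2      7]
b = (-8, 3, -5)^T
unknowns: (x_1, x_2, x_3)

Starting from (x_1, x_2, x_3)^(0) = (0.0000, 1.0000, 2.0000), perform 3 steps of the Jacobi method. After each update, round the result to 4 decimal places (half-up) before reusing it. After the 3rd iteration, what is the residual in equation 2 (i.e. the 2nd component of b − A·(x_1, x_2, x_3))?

Iteration 1:
  x_1 = (-8 - (-4)·1.0000 - (1)·2.0000) / (-6) = 1.0000
  x_2 = (3 - (1)·0.0000 - (1)·2.0000) / (5) = 0.2000
  x_3 = (-5 - (3)·0.0000 - (-2)·1.0000) / (7) = -0.4286
Iteration 2:
  x_1 = (-8 - (-4)·0.2000 - (1)·-0.4286) / (-6) = 1.1286
  x_2 = (3 - (1)·1.0000 - (1)·-0.4286) / (5) = 0.4857
  x_3 = (-5 - (3)·1.0000 - (-2)·0.2000) / (7) = -1.0857
Iteration 3:
  x_1 = (-8 - (-4)·0.4857 - (1)·-1.0857) / (-6) = 0.8286
  x_2 = (3 - (1)·1.1286 - (1)·-1.0857) / (5) = 0.5914
  x_3 = (-5 - (3)·1.1286 - (-2)·0.4857) / (7) = -1.0592
Residual b − A·x = (0.3964, 0.2736, 1.1114)

0.2736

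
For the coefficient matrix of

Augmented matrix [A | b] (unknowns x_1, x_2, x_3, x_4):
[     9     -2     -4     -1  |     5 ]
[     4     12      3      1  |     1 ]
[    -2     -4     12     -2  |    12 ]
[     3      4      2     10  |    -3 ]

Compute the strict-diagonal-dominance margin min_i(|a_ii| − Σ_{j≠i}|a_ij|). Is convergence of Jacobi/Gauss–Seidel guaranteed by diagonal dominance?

row 1: |9| − (2+4+1) = 2
row 2: |12| − (4+3+1) = 4
row 3: |12| − (2+4+2) = 4
row 4: |10| − (3+4+2) = 1
minimum over rows = 1 → strictly diagonally dominant (convergence guaranteed)

1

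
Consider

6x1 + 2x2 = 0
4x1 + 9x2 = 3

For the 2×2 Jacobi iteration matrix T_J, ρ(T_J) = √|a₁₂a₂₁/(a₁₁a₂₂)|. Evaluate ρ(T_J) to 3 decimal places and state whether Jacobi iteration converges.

0.385

a₁₂a₂₁/(a₁₁a₂₂) = (2)·(4) / ((6)·(9)) = 0.148148
ρ = √|0.148148| = √0.148148 = 0.385
ρ < 1, so Jacobi converges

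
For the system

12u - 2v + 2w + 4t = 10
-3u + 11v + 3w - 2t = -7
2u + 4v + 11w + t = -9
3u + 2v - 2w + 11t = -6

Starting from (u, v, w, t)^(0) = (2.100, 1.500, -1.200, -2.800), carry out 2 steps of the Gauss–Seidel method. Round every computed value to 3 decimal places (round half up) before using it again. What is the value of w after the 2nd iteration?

Iteration 1:
  u = (10 - (-2)·1.500 - (2)·-1.200 - (4)·-2.800) / (12) = 2.217
  v = (-7 - (-3)·2.217 - (3)·-1.200 - (-2)·-2.800) / (11) = -0.214
  w = (-9 - (2)·2.217 - (4)·-0.214 - (1)·-2.800) / (11) = -0.889
  t = (-6 - (3)·2.217 - (2)·-0.214 - (-2)·-0.889) / (11) = -1.273
Iteration 2:
  u = (10 - (-2)·-0.214 - (2)·-0.889 - (4)·-1.273) / (12) = 1.370
  v = (-7 - (-3)·1.370 - (3)·-0.889 - (-2)·-1.273) / (11) = -0.252
  w = (-9 - (2)·1.370 - (4)·-0.252 - (1)·-1.273) / (11) = -0.860
  t = (-6 - (3)·1.370 - (2)·-0.252 - (-2)·-0.860) / (11) = -1.030

-0.860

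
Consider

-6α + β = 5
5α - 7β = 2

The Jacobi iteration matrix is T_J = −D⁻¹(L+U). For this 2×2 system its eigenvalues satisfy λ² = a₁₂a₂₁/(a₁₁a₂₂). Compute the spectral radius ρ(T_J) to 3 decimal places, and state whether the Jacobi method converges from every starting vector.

0.345

a₁₂a₂₁/(a₁₁a₂₂) = (1)·(5) / ((-6)·(-7)) = 0.119048
ρ = √|0.119048| = √0.119048 = 0.345
ρ < 1, so Jacobi converges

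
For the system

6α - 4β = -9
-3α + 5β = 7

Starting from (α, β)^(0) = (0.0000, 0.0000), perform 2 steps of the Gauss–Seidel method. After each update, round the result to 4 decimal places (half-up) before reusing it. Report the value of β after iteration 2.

0.7000

Iteration 1:
  α = (-9 - (-4)·0.0000) / (6) = -1.5000
  β = (7 - (-3)·-1.5000) / (5) = 0.5000
Iteration 2:
  α = (-9 - (-4)·0.5000) / (6) = -1.1667
  β = (7 - (-3)·-1.1667) / (5) = 0.7000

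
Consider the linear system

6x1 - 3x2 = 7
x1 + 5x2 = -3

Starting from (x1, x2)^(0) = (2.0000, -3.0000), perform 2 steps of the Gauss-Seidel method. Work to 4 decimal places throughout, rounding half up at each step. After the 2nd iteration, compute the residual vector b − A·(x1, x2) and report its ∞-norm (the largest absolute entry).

Iteration 1:
  x1 = (7 - (-3)·-3.0000) / (6) = -0.3333
  x2 = (-3 - (1)·-0.3333) / (5) = -0.5333
Iteration 2:
  x1 = (7 - (-3)·-0.5333) / (6) = 0.9000
  x2 = (-3 - (1)·0.9000) / (5) = -0.7800
Residual b − A·x = (-0.7400, 0.0000); ∞-norm = 0.7400

0.7400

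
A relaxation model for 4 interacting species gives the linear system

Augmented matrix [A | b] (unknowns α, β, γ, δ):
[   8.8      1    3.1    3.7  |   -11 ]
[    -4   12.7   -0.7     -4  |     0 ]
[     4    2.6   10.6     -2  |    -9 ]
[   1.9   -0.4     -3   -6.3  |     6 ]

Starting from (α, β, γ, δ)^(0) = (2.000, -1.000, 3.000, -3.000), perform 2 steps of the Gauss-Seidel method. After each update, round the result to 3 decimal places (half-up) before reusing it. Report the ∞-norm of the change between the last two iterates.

0.619

Iteration 1:
  α = (-11 - (1)·-1.000 - (3.1)·3.000 - (3.7)·-3.000) / (8.8) = -0.932
  β = (0 - (-4)·-0.932 - (-0.7)·3.000 - (-4)·-3.000) / (12.7) = -1.073
  γ = (-9 - (4)·-0.932 - (2.6)·-1.073 - (-2)·-3.000) / (10.6) = -0.800
  δ = (6 - (1.9)·-0.932 - (-0.4)·-1.073 - (-3)·-0.800) / (-6.3) = -0.784
Iteration 2:
  α = (-11 - (1)·-1.073 - (3.1)·-0.800 - (3.7)·-0.784) / (8.8) = -0.517
  β = (0 - (-4)·-0.517 - (-0.7)·-0.800 - (-4)·-0.784) / (12.7) = -0.454
  γ = (-9 - (4)·-0.517 - (2.6)·-0.454 - (-2)·-0.784) / (10.6) = -0.691
  δ = (6 - (1.9)·-0.517 - (-0.4)·-0.454 - (-3)·-0.691) / (-6.3) = -0.750
Change: (0.415, 0.619, 0.109, 0.034) → max |·| = 0.619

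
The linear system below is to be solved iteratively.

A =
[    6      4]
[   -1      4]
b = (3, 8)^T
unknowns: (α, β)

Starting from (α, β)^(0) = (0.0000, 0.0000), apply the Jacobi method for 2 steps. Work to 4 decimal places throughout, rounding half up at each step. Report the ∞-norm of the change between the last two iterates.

Iteration 1:
  α = (3 - (4)·0.0000) / (6) = 0.5000
  β = (8 - (-1)·0.0000) / (4) = 2.0000
Iteration 2:
  α = (3 - (4)·2.0000) / (6) = -0.8333
  β = (8 - (-1)·0.5000) / (4) = 2.1250
Change: (-1.3333, 0.1250) → max |·| = 1.3333

1.3333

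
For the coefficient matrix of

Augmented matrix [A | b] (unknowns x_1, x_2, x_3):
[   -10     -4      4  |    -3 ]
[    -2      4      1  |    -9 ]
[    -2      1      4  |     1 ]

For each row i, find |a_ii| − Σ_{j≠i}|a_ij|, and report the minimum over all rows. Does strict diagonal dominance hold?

row 1: |-10| − (4+4) = 2
row 2: |4| − (2+1) = 1
row 3: |4| − (2+1) = 1
minimum over rows = 1 → strictly diagonally dominant (convergence guaranteed)

1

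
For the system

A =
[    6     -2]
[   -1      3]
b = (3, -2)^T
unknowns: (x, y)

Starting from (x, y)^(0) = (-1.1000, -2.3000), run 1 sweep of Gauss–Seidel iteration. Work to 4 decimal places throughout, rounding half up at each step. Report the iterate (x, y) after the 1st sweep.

Iteration 1:
  x = (3 - (-2)·-2.3000) / (6) = -0.2667
  y = (-2 - (-1)·-0.2667) / (3) = -0.7556

(-0.2667, -0.7556)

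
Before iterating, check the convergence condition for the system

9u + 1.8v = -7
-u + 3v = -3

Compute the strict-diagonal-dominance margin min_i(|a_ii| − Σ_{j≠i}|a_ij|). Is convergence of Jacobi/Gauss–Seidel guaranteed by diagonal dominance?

2

row 1: |9| − (1.8) = 7.2
row 2: |3| − (1) = 2
minimum over rows = 2 → strictly diagonally dominant (convergence guaranteed)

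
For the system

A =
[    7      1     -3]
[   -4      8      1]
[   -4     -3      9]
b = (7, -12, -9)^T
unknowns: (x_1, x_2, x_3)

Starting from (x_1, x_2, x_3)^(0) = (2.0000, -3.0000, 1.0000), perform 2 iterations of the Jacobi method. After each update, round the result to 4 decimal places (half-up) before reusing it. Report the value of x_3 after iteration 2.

Iteration 1:
  x_1 = (7 - (1)·-3.0000 - (-3)·1.0000) / (7) = 1.8571
  x_2 = (-12 - (-4)·2.0000 - (1)·1.0000) / (8) = -0.6250
  x_3 = (-9 - (-4)·2.0000 - (-3)·-3.0000) / (9) = -1.1111
Iteration 2:
  x_1 = (7 - (1)·-0.6250 - (-3)·-1.1111) / (7) = 0.6131
  x_2 = (-12 - (-4)·1.8571 - (1)·-1.1111) / (8) = -0.4326
  x_3 = (-9 - (-4)·1.8571 - (-3)·-0.6250) / (9) = -0.3830

-0.3830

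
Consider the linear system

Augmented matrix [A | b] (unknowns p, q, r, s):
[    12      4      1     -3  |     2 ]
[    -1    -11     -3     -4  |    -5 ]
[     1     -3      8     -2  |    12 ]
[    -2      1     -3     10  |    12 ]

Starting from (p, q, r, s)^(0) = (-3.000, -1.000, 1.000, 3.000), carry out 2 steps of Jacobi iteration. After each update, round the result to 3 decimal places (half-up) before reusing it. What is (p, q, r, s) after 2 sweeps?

Iteration 1:
  p = (2 - (4)·-1.000 - (1)·1.000 - (-3)·3.000) / (12) = 1.167
  q = (-5 - (-1)·-3.000 - (-3)·1.000 - (-4)·3.000) / (-11) = -0.636
  r = (12 - (1)·-3.000 - (-3)·-1.000 - (-2)·3.000) / (8) = 2.250
  s = (12 - (-2)·-3.000 - (1)·-1.000 - (-3)·1.000) / (10) = 1.000
Iteration 2:
  p = (2 - (4)·-0.636 - (1)·2.250 - (-3)·1.000) / (12) = 0.441
  q = (-5 - (-1)·1.167 - (-3)·2.250 - (-4)·1.000) / (-11) = -0.629
  r = (12 - (1)·1.167 - (-3)·-0.636 - (-2)·1.000) / (8) = 1.366
  s = (12 - (-2)·1.167 - (1)·-0.636 - (-3)·2.250) / (10) = 2.172

(0.441, -0.629, 1.366, 2.172)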